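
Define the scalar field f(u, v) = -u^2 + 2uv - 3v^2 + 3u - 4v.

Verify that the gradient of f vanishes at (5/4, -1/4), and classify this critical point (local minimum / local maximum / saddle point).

local maximum

∇f = (-2u + 2v + 3, 2u - 6v - 4); substituting (5/4, -1/4) gives ∇f = (0, 0), so (5/4, -1/4) is indeed a critical point.
The Hessian of f is constant: H = [[-2, 2], [2, -6]].
det(H) = (-2)·(-6) − 2² = 8.
det(H) > 0 and tr(H) = -8 < 0, so H is negative definite and the point is a local maximum.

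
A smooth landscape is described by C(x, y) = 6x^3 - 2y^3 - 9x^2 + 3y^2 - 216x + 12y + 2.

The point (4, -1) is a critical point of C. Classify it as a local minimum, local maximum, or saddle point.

The mixed partial ∂²C/∂x∂y is 0, so the Hessian at any point is diag(C_xx, C_yy) = diag(18(2x - 1), 6(-2y + 1)).
At (4, -1): H = diag(126, 18).
Both eigenvalues are positive, so H is positive definite: a local minimum.

local minimum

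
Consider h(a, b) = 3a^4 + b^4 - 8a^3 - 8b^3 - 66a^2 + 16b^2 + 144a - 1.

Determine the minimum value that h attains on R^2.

-568

h(a,b) separates as P(a) + Q(b) − 1, so its minimum is min P + min Q − 1.
P'(a) = 12(a - 4)(a - 1)(a + 3) vanishes at a ∈ {-3, 1, 4}; Q'(b) = 4b(b - 4)(b - 2) vanishes at b ∈ {0, 2, 4}.
Local minima of P (where P''>0): P(-3)=-567, P(4)=-224. Local minima of Q: Q(0)=0, Q(4)=0.
So the global minimum of h is P(-3) + Q(0) − 1 = -567 + 0 − 1 = -568, attained at (-3, 0).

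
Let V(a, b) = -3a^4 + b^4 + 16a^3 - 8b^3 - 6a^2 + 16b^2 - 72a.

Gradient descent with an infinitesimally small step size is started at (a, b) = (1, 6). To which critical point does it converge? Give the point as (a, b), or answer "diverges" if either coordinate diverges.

(2, 4)

V is separable, so gradient descent decouples: a follows -∂V/∂a, b follows -∂V/∂b.
∂V/∂a = -12(a - 3)(a - 2)(a + 1); at a=1 this is -48, so a increases.
∂V/∂b = 4b(b - 4)(b - 2); at b=6 this is 192, so b decreases.
a converges to its nearest critical value 2 (a local min of the a-part); b converges to 4. The iterate converges to (2, 4).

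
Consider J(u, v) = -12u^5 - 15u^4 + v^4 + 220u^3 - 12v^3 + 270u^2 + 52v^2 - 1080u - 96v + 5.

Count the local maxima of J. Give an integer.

J separates as a function of u plus a function of v, so ∇J=0 decouples.
∂J/∂u = -60(u - 3)(u - 1)(u + 2)(u + 3) = 0 at u ∈ {-3, -2, 1, 3}; ∂J/∂v = 4(v - 4)(v - 3)(v - 2) = 0 at v ∈ {2, 3, 4}.
The Hessian is diagonal: diag(J_uu, J_vv). Second derivatives: J_uu(-3)=1440, J_uu(-2)=-900, J_uu(1)=1440, J_uu(3)=-3600; J_vv(2)=8, J_vv(3)=-4, J_vv(4)=8.
Local maxima occur where both diagonal entries negative: (-2, 3), (3, 3). Count: 2.

2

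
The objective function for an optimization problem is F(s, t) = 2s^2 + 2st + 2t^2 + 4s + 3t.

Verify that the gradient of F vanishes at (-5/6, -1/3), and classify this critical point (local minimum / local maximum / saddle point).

∇F = (4s + 2t + 4, 2s + 4t + 3); substituting (-5/6, -1/3) gives ∇F = (0, 0), so (-5/6, -1/3) is indeed a critical point.
The Hessian of F is constant: H = [[4, 2], [2, 4]].
det(H) = 4·4 − 2² = 12.
det(H) > 0 and tr(H) = 8 > 0, so H is positive definite and the point is a local minimum.

local minimum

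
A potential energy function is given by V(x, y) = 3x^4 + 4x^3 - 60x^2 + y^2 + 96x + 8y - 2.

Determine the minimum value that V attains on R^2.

-850

V(x,y) separates as P(x) + Q(y) − 2, so its minimum is min P + min Q − 2.
P'(x) = 12(x - 2)(x - 1)(x + 4) vanishes at x ∈ {-4, 1, 2}; Q'(y) = 2y + 8 vanishes at y ∈ {-4}.
Local minima of P (where P''>0): P(-4)=-832, P(2)=32. Local minima of Q: Q(-4)=-16.
So the global minimum of V is P(-4) + Q(-4) − 2 = -832 − 16 − 2 = -850, attained at (-4, -4).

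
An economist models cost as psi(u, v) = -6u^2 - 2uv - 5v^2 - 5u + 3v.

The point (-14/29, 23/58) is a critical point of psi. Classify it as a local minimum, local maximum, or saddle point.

The Hessian of psi is constant: H = [[-12, -2], [-2, -10]].
det(H) = (-12)·(-10) − (-2)² = 116.
det(H) > 0 and tr(H) = -22 < 0, so H is negative definite and the point is a local maximum.

local maximum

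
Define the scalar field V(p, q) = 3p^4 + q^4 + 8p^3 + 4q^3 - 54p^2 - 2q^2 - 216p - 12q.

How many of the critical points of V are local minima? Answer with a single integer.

V separates as a function of p plus a function of q, so ∇V=0 decouples.
∂V/∂p = 12(p - 3)(p + 2)(p + 3) = 0 at p ∈ {-3, -2, 3}; ∂V/∂q = 4(q - 1)(q + 1)(q + 3) = 0 at q ∈ {-3, -1, 1}.
The Hessian is diagonal: diag(V_pp, V_qq). Second derivatives: V_pp(-3)=72, V_pp(-2)=-60, V_pp(3)=360; V_qq(-3)=32, V_qq(-1)=-16, V_qq(1)=32.
Local minima occur where both diagonal entries positive: (-3, -3), (-3, 1), (3, -3), (3, 1). Count: 4.

4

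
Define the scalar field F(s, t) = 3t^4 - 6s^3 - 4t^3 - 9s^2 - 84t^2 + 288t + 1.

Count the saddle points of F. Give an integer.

F separates as a function of s plus a function of t, so ∇F=0 decouples.
∂F/∂s = -18s(s + 1) = 0 at s ∈ {-1, 0}; ∂F/∂t = 12(t - 3)(t - 2)(t + 4) = 0 at t ∈ {-4, 2, 3}.
The Hessian is diagonal: diag(F_ss, F_tt). Second derivatives: F_ss(-1)=18, F_ss(0)=-18; F_tt(-4)=504, F_tt(2)=-72, F_tt(3)=84.
Saddle points occur where the two diagonal entries have opposite signs: (-1, 2), (0, -4), (0, 3). Count: 3.

3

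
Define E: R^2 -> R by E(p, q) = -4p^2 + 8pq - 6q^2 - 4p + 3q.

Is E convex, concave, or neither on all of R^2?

E is quadratic, so its Hessian is the constant matrix H = [[-8, 8], [8, -12]].
det(H) = 32, tr(H) = -20.
det(H) > 0 and tr(H) < 0, so H is negative definite everywhere: concave.

concave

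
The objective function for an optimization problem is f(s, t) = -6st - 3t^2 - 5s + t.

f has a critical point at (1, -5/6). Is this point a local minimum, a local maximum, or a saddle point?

The Hessian of f is constant: H = [[0, -6], [-6, -6]].
det(H) = 0·(-6) − (-6)² = -36.
Since det(H) < 0, H is indefinite and the critical point is a saddle point.

saddle point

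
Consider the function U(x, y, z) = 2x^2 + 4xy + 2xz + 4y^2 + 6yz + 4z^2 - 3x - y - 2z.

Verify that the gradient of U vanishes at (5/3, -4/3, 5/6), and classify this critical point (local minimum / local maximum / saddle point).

∇U = (4x + 4y + 2z - 3, 4x + 8y + 6z - 1, 2x + 6y + 8z - 2); substituting (5/3, -4/3, 5/6) gives ∇U = (0, 0, 0), so (5/3, -4/3, 5/6) is indeed a critical point.
The Hessian is constant: H = [[4, 4, 2], [4, 8, 6], [2, 6, 8]].
Leading principal minors: Δ₁ = 4, Δ₂ = 16, Δ₃ = 48.
All leading minors are positive, so H is positive definite: a local minimum.

local minimum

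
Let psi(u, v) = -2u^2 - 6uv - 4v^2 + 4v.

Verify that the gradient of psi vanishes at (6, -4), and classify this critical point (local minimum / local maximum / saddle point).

saddle point

∇psi = (-4u - 6v, -6u - 8v + 4); substituting (6, -4) gives ∇psi = (0, 0), so (6, -4) is indeed a critical point.
The Hessian of psi is constant: H = [[-4, -6], [-6, -8]].
det(H) = (-4)·(-8) − (-6)² = -4.
Since det(H) < 0, H is indefinite and the critical point is a saddle point.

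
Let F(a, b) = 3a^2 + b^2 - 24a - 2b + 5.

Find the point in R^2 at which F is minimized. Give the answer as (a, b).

(4, 1)

F(a,b) separates as P(a) + Q(b) + 5, so its minimum is min P + min Q + 5.
P'(a) = 6a - 24 vanishes at a ∈ {4}; Q'(b) = 2b - 2 vanishes at b ∈ {1}.
Local minima of P (where P''>0): P(4)=-48. Local minima of Q: Q(1)=-1.
So the global minimum of F is P(4) + Q(1) + 5 = -48 − 1 + 5 = -44, attained at (4, 1).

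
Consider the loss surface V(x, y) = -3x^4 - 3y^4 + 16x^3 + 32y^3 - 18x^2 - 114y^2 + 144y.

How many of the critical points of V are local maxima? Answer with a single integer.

4

V separates as a function of x plus a function of y, so ∇V=0 decouples.
∂V/∂x = -12x(x - 3)(x - 1) = 0 at x ∈ {0, 1, 3}; ∂V/∂y = -12(y - 4)(y - 3)(y - 1) = 0 at y ∈ {1, 3, 4}.
The Hessian is diagonal: diag(V_xx, V_yy). Second derivatives: V_xx(0)=-36, V_xx(1)=24, V_xx(3)=-72; V_yy(1)=-72, V_yy(3)=24, V_yy(4)=-36.
Local maxima occur where both diagonal entries negative: (0, 1), (0, 4), (3, 1), (3, 4). Count: 4.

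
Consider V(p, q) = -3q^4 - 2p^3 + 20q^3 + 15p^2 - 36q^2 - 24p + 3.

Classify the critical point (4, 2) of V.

The mixed partial ∂²V/∂p∂q is 0, so the Hessian at any point is diag(V_pp, V_qq) = diag(6(-2p + 5), 12(-3q^2 + 10q - 6)).
At (4, 2): H = diag(-18, 24).
The eigenvalues have opposite signs, so H is indefinite: a saddle point.

saddle point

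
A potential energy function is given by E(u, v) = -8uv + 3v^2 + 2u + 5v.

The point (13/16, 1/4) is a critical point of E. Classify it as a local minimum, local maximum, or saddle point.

The Hessian of E is constant: H = [[0, -8], [-8, 6]].
det(H) = 0·6 − (-8)² = -64.
Since det(H) < 0, H is indefinite and the critical point is a saddle point.

saddle point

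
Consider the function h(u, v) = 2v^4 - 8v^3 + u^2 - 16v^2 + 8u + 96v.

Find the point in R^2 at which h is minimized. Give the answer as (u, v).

h(u,v) separates as P(u) + Q(v), so its minimum is min P + min Q.
P'(u) = 2u + 8 vanishes at u ∈ {-4}; Q'(v) = 8(v - 3)(v - 2)(v + 2) vanishes at v ∈ {-2, 2, 3}.
Local minima of P (where P''>0): P(-4)=-16. Local minima of Q: Q(-2)=-160, Q(3)=90.
So the global minimum of h is P(-4) + Q(-2) = -16 − 160 = -176, attained at (-4, -2).

(-4, -2)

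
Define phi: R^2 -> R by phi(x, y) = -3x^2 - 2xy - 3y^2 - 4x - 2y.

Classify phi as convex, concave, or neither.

concave

phi is quadratic, so its Hessian is the constant matrix H = [[-6, -2], [-2, -6]].
det(H) = 32, tr(H) = -12.
det(H) > 0 and tr(H) < 0, so H is negative definite everywhere: concave.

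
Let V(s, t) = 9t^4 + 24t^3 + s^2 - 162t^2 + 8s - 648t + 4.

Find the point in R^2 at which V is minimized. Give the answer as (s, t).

V(s,t) separates as P(s) + Q(t) + 4, so its minimum is min P + min Q + 4.
P'(s) = 2s + 8 vanishes at s ∈ {-4}; Q'(t) = 36(t - 3)(t + 2)(t + 3) vanishes at t ∈ {-3, -2, 3}.
Local minima of P (where P''>0): P(-4)=-16. Local minima of Q: Q(-3)=567, Q(3)=-2025.
So the global minimum of V is P(-4) + Q(3) + 4 = -16 − 2025 + 4 = -2037, attained at (-4, 3).

(-4, 3)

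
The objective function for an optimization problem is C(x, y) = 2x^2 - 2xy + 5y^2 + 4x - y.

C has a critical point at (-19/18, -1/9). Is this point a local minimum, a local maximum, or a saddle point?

The Hessian of C is constant: H = [[4, -2], [-2, 10]].
det(H) = 4·10 − (-2)² = 36.
det(H) > 0 and tr(H) = 14 > 0, so H is positive definite and the point is a local minimum.

local minimum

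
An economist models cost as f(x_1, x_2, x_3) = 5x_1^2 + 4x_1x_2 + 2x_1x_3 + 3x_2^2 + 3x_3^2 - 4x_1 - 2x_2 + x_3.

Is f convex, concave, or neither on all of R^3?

convex

f is quadratic, so its Hessian is the constant matrix H = [[10, 4, 2], [4, 6, 0], [2, 0, 6]].
Leading principal minors: 10, 44, 240.
All positive ⇒ H ≻ 0 ⇒ convex.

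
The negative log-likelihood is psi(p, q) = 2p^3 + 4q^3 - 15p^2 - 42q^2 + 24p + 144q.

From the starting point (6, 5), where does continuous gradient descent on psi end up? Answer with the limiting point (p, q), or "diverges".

(4, 4)

psi is separable, so gradient descent decouples: p follows -∂psi/∂p, q follows -∂psi/∂q.
∂psi/∂p = 6(p - 4)(p - 1); at p=6 this is 60, so p decreases.
∂psi/∂q = 12(q - 4)(q - 3); at q=5 this is 24, so q decreases.
p converges to its nearest critical value 4 (a local min of the p-part); q converges to 4. The iterate converges to (4, 4).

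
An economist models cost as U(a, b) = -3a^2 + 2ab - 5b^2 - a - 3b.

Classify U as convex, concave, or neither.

U is quadratic, so its Hessian is the constant matrix H = [[-6, 2], [2, -10]].
det(H) = 56, tr(H) = -16.
det(H) > 0 and tr(H) < 0, so H is negative definite everywhere: concave.

concave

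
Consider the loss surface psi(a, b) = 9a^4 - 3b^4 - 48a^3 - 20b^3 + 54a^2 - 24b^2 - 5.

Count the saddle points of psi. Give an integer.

psi separates as a function of a plus a function of b, so ∇psi=0 decouples.
∂psi/∂a = 36a(a - 3)(a - 1) = 0 at a ∈ {0, 1, 3}; ∂psi/∂b = -12b(b + 1)(b + 4) = 0 at b ∈ {-4, -1, 0}.
The Hessian is diagonal: diag(psi_aa, psi_bb). Second derivatives: psi_aa(0)=108, psi_aa(1)=-72, psi_aa(3)=216; psi_bb(-4)=-144, psi_bb(-1)=36, psi_bb(0)=-48.
Saddle points occur where the two diagonal entries have opposite signs: (0, -4), (0, 0), (1, -1), (3, -4), (3, 0). Count: 5.

5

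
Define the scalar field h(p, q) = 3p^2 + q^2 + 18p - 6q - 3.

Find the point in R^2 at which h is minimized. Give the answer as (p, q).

(-3, 3)

h(p,q) separates as A(p) + B(q) − 3, so its minimum is min A + min B − 3.
A'(p) = 6p + 18 vanishes at p ∈ {-3}; B'(q) = 2q - 6 vanishes at q ∈ {3}.
Local minima of A (where A''>0): A(-3)=-27. Local minima of B: B(3)=-9.
So the global minimum of h is A(-3) + B(3) − 3 = -27 − 9 − 3 = -39, attained at (-3, 3).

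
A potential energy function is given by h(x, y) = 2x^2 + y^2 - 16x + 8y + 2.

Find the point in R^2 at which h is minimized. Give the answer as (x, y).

(4, -4)

h(x,y) separates as P(x) + Q(y) + 2, so its minimum is min P + min Q + 2.
P'(x) = 4x - 16 vanishes at x ∈ {4}; Q'(y) = 2y + 8 vanishes at y ∈ {-4}.
Local minima of P (where P''>0): P(4)=-32. Local minima of Q: Q(-4)=-16.
So the global minimum of h is P(4) + Q(-4) + 2 = -32 − 16 + 2 = -46, attained at (4, -4).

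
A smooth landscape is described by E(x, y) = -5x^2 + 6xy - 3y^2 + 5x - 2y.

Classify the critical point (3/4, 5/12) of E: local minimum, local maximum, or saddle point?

The Hessian of E is constant: H = [[-10, 6], [6, -6]].
det(H) = (-10)·(-6) − 6² = 24.
det(H) > 0 and tr(H) = -16 < 0, so H is negative definite and the point is a local maximum.

local maximum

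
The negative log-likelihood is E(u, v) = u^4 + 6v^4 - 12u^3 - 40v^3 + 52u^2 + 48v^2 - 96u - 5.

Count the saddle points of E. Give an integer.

E separates as a function of u plus a function of v, so ∇E=0 decouples.
∂E/∂u = 4(u - 4)(u - 3)(u - 2) = 0 at u ∈ {2, 3, 4}; ∂E/∂v = 24v(v - 4)(v - 1) = 0 at v ∈ {0, 1, 4}.
The Hessian is diagonal: diag(E_uu, E_vv). Second derivatives: E_uu(2)=8, E_uu(3)=-4, E_uu(4)=8; E_vv(0)=96, E_vv(1)=-72, E_vv(4)=288.
Saddle points occur where the two diagonal entries have opposite signs: (2, 1), (3, 0), (3, 4), (4, 1). Count: 4.

4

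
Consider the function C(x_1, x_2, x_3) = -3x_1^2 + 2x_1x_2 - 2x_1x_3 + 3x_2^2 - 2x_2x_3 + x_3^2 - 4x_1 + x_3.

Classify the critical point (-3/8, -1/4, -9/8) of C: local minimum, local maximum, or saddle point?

The Hessian is constant: H = [[-6, 2, -2], [2, 6, -2], [-2, -2, 2]].
Leading principal minors: Δ₁ = -6, Δ₂ = -40, Δ₃ = -64.
The minors fit neither the all-positive nor the alternating-sign pattern, so H is indefinite: a saddle point.

saddle point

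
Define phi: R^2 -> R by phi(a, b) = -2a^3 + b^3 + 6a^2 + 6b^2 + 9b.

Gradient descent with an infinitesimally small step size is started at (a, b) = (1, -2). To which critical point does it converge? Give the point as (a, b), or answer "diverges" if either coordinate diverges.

(0, -1)

phi is separable, so gradient descent decouples: a follows -∂phi/∂a, b follows -∂phi/∂b.
∂phi/∂a = -6a(a - 2); at a=1 this is 6, so a decreases.
∂phi/∂b = 3(b + 1)(b + 3); at b=-2 this is -3, so b increases.
a converges to its nearest critical value 0 (a local min of the a-part); b converges to -1. The iterate converges to (0, -1).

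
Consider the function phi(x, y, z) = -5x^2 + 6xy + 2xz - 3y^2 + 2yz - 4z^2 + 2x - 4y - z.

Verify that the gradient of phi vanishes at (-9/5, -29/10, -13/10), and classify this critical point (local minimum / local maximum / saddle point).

∇phi = (-10x + 6y + 2z + 2, 6x - 6y + 2z - 4, 2x + 2y - 8z - 1); substituting (-9/5, -29/10, -13/10) gives ∇phi = (0, 0, 0), so (-9/5, -29/10, -13/10) is indeed a critical point.
The Hessian is constant: H = [[-10, 6, 2], [6, -6, 2], [2, 2, -8]].
Leading principal minors: Δ₁ = -10, Δ₂ = 24, Δ₃ = -80.
The minors alternate sign starting negative (−, +, −), so H is negative definite: a local maximum.

local maximum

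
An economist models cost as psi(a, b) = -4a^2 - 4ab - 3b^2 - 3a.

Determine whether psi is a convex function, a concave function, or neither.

concave

psi is quadratic, so its Hessian is the constant matrix H = [[-8, -4], [-4, -6]].
det(H) = 32, tr(H) = -14.
det(H) > 0 and tr(H) < 0, so H is negative definite everywhere: concave.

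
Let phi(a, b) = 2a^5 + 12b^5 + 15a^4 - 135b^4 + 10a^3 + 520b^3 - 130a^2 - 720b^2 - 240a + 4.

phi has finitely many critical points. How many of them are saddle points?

phi separates as a function of a plus a function of b, so ∇phi=0 decouples.
∂phi/∂a = 10(a - 2)(a + 1)(a + 3)(a + 4) = 0 at a ∈ {-4, -3, -1, 2}; ∂phi/∂b = 60b(b - 4)(b - 3)(b - 2) = 0 at b ∈ {0, 2, 3, 4}.
The Hessian is diagonal: diag(phi_aa, phi_bb). Second derivatives: phi_aa(-4)=-180, phi_aa(-3)=100, phi_aa(-1)=-180, phi_aa(2)=900; phi_bb(0)=-1440, phi_bb(2)=240, phi_bb(3)=-180, phi_bb(4)=480.
Saddle points occur where the two diagonal entries have opposite signs: (-4, 2), (-4, 4), (-3, 0), (-3, 3), (-1, 2), (-1, 4), (2, 0), (2, 3). Count: 8.

8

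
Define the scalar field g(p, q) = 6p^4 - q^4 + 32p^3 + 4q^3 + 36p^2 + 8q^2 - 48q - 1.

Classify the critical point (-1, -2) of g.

The mixed partial ∂²g/∂p∂q is 0, so the Hessian at any point is diag(g_pp, g_qq) = diag(24(3p^2 + 8p + 3), 4(-3q^2 + 6q + 4)).
At (-1, -2): H = diag(-48, -80).
Both eigenvalues are negative, so H is negative definite: a local maximum.

local maximum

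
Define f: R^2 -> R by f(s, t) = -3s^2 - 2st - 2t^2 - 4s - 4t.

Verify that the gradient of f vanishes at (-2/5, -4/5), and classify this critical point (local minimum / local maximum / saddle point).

∇f = (-6s - 2t - 4, -2s - 4t - 4); substituting (-2/5, -4/5) gives ∇f = (0, 0), so (-2/5, -4/5) is indeed a critical point.
The Hessian of f is constant: H = [[-6, -2], [-2, -4]].
det(H) = (-6)·(-4) − (-2)² = 20.
det(H) > 0 and tr(H) = -10 < 0, so H is negative definite and the point is a local maximum.

local maximum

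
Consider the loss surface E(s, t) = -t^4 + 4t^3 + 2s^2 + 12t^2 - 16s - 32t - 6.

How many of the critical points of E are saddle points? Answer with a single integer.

E separates as a function of s plus a function of t, so ∇E=0 decouples.
∂E/∂s = 4(s - 4) = 0 at s ∈ {4}; ∂E/∂t = -4(t - 4)(t - 1)(t + 2) = 0 at t ∈ {-2, 1, 4}.
The Hessian is diagonal: diag(E_ss, E_tt). Second derivatives: E_ss(4)=4; E_tt(-2)=-72, E_tt(1)=36, E_tt(4)=-72.
Saddle points occur where the two diagonal entries have opposite signs: (4, -2), (4, 4). Count: 2.

2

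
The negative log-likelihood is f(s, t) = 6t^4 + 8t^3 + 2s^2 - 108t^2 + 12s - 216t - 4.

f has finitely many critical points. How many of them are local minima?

2

f separates as a function of s plus a function of t, so ∇f=0 decouples.
∂f/∂s = 4(s + 3) = 0 at s ∈ {-3}; ∂f/∂t = 24(t - 3)(t + 1)(t + 3) = 0 at t ∈ {-3, -1, 3}.
The Hessian is diagonal: diag(f_ss, f_tt). Second derivatives: f_ss(-3)=4; f_tt(-3)=288, f_tt(-1)=-192, f_tt(3)=576.
Local minima occur where both diagonal entries positive: (-3, -3), (-3, 3). Count: 2.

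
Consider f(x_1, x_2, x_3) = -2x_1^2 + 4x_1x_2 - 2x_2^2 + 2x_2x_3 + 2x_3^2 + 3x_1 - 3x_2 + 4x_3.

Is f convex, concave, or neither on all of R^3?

f is quadratic, so its Hessian is the constant matrix H = [[-4, 4, 0], [4, -4, 2], [0, 2, 4]].
Leading principal minors: -4, 0, 16.
Neither pattern holds ⇒ H is indefinite ⇒ neither convex nor concave.

neither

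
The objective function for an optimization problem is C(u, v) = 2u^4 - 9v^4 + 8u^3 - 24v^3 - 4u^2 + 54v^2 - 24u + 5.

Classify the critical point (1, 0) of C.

The mixed partial ∂²C/∂u∂v is 0, so the Hessian at any point is diag(C_uu, C_vv) = diag(8(3u^2 + 6u - 1), 36(-3v^2 - 4v + 3)).
At (1, 0): H = diag(64, 108).
Both eigenvalues are positive, so H is positive definite: a local minimum.

local minimum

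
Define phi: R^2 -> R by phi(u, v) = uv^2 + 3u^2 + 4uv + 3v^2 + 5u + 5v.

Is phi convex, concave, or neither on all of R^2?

The term uv^2 is cubic, so the Hessian is not constant.
∂²phi/∂v² = 2u + 6, which takes both signs as u varies (negative for sufficiently negative u). A diagonal entry of the Hessian changing sign means the Hessian is neither positive- nor negative-semidefinite on all of R^2.

neither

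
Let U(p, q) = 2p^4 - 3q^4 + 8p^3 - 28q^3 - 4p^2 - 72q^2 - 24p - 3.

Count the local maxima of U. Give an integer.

U separates as a function of p plus a function of q, so ∇U=0 decouples.
∂U/∂p = 8(p - 1)(p + 1)(p + 3) = 0 at p ∈ {-3, -1, 1}; ∂U/∂q = -12q(q + 3)(q + 4) = 0 at q ∈ {-4, -3, 0}.
The Hessian is diagonal: diag(U_pp, U_qq). Second derivatives: U_pp(-3)=64, U_pp(-1)=-32, U_pp(1)=64; U_qq(-4)=-48, U_qq(-3)=36, U_qq(0)=-144.
Local maxima occur where both diagonal entries negative: (-1, -4), (-1, 0). Count: 2.

2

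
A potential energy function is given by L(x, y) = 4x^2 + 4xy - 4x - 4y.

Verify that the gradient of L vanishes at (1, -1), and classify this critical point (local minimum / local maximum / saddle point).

saddle point

∇L = (8x + 4y - 4, 4x - 4); substituting (1, -1) gives ∇L = (0, 0), so (1, -1) is indeed a critical point.
The Hessian of L is constant: H = [[8, 4], [4, 0]].
det(H) = 8·0 − 4² = -16.
Since det(H) < 0, H is indefinite and the critical point is a saddle point.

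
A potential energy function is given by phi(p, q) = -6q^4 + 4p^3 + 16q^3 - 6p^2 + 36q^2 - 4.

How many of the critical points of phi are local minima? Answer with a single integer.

1

phi separates as a function of p plus a function of q, so ∇phi=0 decouples.
∂phi/∂p = 12p(p - 1) = 0 at p ∈ {0, 1}; ∂phi/∂q = -24q(q - 3)(q + 1) = 0 at q ∈ {-1, 0, 3}.
The Hessian is diagonal: diag(phi_pp, phi_qq). Second derivatives: phi_pp(0)=-12, phi_pp(1)=12; phi_qq(-1)=-96, phi_qq(0)=72, phi_qq(3)=-288.
Local minima occur where both diagonal entries positive: (1, 0). Count: 1.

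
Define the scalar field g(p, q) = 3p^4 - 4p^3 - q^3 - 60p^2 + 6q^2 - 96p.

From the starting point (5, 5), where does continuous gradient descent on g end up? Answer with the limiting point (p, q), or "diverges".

g is separable, so gradient descent decouples: p follows -∂g/∂p, q follows -∂g/∂q.
∂g/∂p = 12(p - 4)(p + 1)(p + 2); at p=5 this is 504, so p decreases.
∂g/∂q = -3q(q - 4); at q=5 this is -15, so q increases.
The q-coordinate has no critical point in that direction and runs off to infinity.

diverges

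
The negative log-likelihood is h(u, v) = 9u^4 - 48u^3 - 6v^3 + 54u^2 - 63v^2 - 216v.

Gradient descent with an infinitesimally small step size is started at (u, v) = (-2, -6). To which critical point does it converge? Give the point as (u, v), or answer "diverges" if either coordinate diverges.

(0, -4)

h is separable, so gradient descent decouples: u follows -∂h/∂u, v follows -∂h/∂v.
∂h/∂u = 36u(u - 3)(u - 1); at u=-2 this is -1080, so u increases.
∂h/∂v = -18(v + 3)(v + 4); at v=-6 this is -108, so v increases.
u converges to its nearest critical value 0 (a local min of the u-part); v converges to -4. The iterate converges to (0, -4).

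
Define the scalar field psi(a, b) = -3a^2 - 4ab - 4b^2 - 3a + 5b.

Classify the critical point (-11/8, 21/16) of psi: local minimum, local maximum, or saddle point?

local maximum

The Hessian of psi is constant: H = [[-6, -4], [-4, -8]].
det(H) = (-6)·(-8) − (-4)² = 32.
det(H) > 0 and tr(H) = -14 < 0, so H is negative definite and the point is a local maximum.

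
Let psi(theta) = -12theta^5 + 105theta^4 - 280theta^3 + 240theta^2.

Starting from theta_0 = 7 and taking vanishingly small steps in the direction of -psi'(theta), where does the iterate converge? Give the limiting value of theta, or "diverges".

psi'(theta) = -60theta(theta - 4)(theta - 2)(theta - 1), so psi'(7) = -37800.
Gradient descent moves in the -psi' direction, i.e. theta is increasing.
There is no critical point above theta=7, and psi' keeps the same sign, so the iterate runs off to +∞.

diverges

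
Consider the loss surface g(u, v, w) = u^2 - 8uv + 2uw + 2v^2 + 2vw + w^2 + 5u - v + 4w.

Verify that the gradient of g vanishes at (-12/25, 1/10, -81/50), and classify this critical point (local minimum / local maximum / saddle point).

saddle point

∇g = (2u - 8v + 2w + 5, -8u + 4v + 2w - 1, 2u + 2v + 2w + 4); substituting (-12/25, 1/10, -81/50) gives ∇g = (0, 0, 0), so (-12/25, 1/10, -81/50) is indeed a critical point.
The Hessian is constant: H = [[2, -8, 2], [-8, 4, 2], [2, 2, 2]].
Leading principal minors: Δ₁ = 2, Δ₂ = -56, Δ₃ = -200.
The minors fit neither the all-positive nor the alternating-sign pattern, so H is indefinite: a saddle point.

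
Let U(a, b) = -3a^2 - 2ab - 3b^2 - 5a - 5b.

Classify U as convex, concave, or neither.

concave

U is quadratic, so its Hessian is the constant matrix H = [[-6, -2], [-2, -6]].
det(H) = 32, tr(H) = -12.
det(H) > 0 and tr(H) < 0, so H is negative definite everywhere: concave.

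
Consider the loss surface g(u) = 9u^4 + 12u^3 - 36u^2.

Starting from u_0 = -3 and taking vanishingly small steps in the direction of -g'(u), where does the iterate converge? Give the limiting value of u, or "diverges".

-2

g'(u) = 36u(u - 1)(u + 2), so g'(-3) = -432.
Gradient descent moves in the -g' direction, i.e. u is increasing.
The nearest critical point in that direction is u = -2, where g'' = 216 > 0 (a local minimum). The iterate converges there.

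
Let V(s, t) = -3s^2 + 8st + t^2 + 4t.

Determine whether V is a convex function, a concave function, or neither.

V is quadratic, so its Hessian is the constant matrix H = [[-6, 8], [8, 2]].
det(H) = -76, tr(H) = -4.
det(H) < 0, so H is indefinite: neither convex nor concave.

neither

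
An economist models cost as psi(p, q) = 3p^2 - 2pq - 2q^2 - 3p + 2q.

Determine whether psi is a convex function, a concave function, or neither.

neither

psi is quadratic, so its Hessian is the constant matrix H = [[6, -2], [-2, -4]].
det(H) = -28, tr(H) = 2.
det(H) < 0, so H is indefinite: neither convex nor concave.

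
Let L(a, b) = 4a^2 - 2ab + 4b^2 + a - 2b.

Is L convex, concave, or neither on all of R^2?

L is quadratic, so its Hessian is the constant matrix H = [[8, -2], [-2, 8]].
det(H) = 60, tr(H) = 16.
det(H) > 0 and tr(H) > 0, so H is positive definite everywhere: convex.

convex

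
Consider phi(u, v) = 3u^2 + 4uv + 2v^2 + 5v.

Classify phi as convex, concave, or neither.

convex

phi is quadratic, so its Hessian is the constant matrix H = [[6, 4], [4, 4]].
det(H) = 8, tr(H) = 10.
det(H) > 0 and tr(H) > 0, so H is positive definite everywhere: convex.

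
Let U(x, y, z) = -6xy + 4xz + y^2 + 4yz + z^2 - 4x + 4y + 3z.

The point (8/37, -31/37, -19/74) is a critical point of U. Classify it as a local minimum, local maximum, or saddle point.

The Hessian is constant: H = [[0, -6, 4], [-6, 2, 4], [4, 4, 2]].
Leading principal minors: Δ₁ = 0, Δ₂ = -36, Δ₃ = -296.
The minors fit neither the all-positive nor the alternating-sign pattern, so H is indefinite: a saddle point.

saddle point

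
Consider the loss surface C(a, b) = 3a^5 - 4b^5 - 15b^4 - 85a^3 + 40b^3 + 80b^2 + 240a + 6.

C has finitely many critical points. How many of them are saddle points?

8

C separates as a function of a plus a function of b, so ∇C=0 decouples.
∂C/∂a = 15(a - 4)(a - 1)(a + 1)(a + 4) = 0 at a ∈ {-4, -1, 1, 4}; ∂C/∂b = -20b(b - 2)(b + 1)(b + 4) = 0 at b ∈ {-4, -1, 0, 2}.
The Hessian is diagonal: diag(C_aa, C_bb). Second derivatives: C_aa(-4)=-1800, C_aa(-1)=450, C_aa(1)=-450, C_aa(4)=1800; C_bb(-4)=1440, C_bb(-1)=-180, C_bb(0)=160, C_bb(2)=-720.
Saddle points occur where the two diagonal entries have opposite signs: (-4, -4), (-4, 0), (-1, -1), (-1, 2), (1, -4), (1, 0), (4, -1), (4, 2). Count: 8.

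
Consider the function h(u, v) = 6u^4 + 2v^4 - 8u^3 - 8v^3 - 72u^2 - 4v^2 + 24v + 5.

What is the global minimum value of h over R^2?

-391

h(u,v) separates as P(u) + Q(v) + 5, so its minimum is min P + min Q + 5.
P'(u) = 24u(u - 3)(u + 2) vanishes at u ∈ {-2, 0, 3}; Q'(v) = 8(v - 3)(v - 1)(v + 1) vanishes at v ∈ {-1, 1, 3}.
Local minima of P (where P''>0): P(-2)=-128, P(3)=-378. Local minima of Q: Q(-1)=-18, Q(3)=-18.
So the global minimum of h is P(3) + Q(-1) + 5 = -378 − 18 + 5 = -391, attained at (3, -1).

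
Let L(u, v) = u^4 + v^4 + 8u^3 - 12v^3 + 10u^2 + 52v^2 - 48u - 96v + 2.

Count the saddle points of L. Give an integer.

4

L separates as a function of u plus a function of v, so ∇L=0 decouples.
∂L/∂u = 4(u - 1)(u + 3)(u + 4) = 0 at u ∈ {-4, -3, 1}; ∂L/∂v = 4(v - 4)(v - 3)(v - 2) = 0 at v ∈ {2, 3, 4}.
The Hessian is diagonal: diag(L_uu, L_vv). Second derivatives: L_uu(-4)=20, L_uu(-3)=-16, L_uu(1)=80; L_vv(2)=8, L_vv(3)=-4, L_vv(4)=8.
Saddle points occur where the two diagonal entries have opposite signs: (-4, 3), (-3, 2), (-3, 4), (1, 3). Count: 4.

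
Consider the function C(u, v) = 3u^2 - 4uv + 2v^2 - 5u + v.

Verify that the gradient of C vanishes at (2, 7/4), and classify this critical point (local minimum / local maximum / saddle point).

local minimum

∇C = (6u - 4v - 5, -4u + 4v + 1); substituting (2, 7/4) gives ∇C = (0, 0), so (2, 7/4) is indeed a critical point.
The Hessian of C is constant: H = [[6, -4], [-4, 4]].
det(H) = 6·4 − (-4)² = 8.
det(H) > 0 and tr(H) = 10 > 0, so H is positive definite and the point is a local minimum.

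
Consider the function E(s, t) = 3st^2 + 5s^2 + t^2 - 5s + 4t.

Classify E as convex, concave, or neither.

The term 3st^2 is cubic, so the Hessian is not constant.
∂²E/∂t² = 6s + 2, which takes both signs as s varies (negative for sufficiently negative s). A diagonal entry of the Hessian changing sign means the Hessian is neither positive- nor negative-semidefinite on all of R^2.

neither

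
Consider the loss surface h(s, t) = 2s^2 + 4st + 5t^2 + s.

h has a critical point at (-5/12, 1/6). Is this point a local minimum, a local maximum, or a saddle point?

The Hessian of h is constant: H = [[4, 4], [4, 10]].
det(H) = 4·10 − 4² = 24.
det(H) > 0 and tr(H) = 14 > 0, so H is positive definite and the point is a local minimum.

local minimum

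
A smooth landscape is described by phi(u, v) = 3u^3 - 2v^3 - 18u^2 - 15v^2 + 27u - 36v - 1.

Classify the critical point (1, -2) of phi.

The mixed partial ∂²phi/∂u∂v is 0, so the Hessian at any point is diag(phi_uu, phi_vv) = diag(18(u - 2), -6(2v + 5)).
At (1, -2): H = diag(-18, -6).
Both eigenvalues are negative, so H is negative definite: a local maximum.

local maximum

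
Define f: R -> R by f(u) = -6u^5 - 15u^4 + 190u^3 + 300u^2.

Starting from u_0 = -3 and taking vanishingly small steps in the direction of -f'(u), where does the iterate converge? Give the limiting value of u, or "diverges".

f'(u) = -30u(u - 4)(u + 1)(u + 5), so f'(-3) = 2520.
Gradient descent moves in the -f' direction, i.e. u is decreasing.
The nearest critical point in that direction is u = -5, where f'' = 5400 > 0 (a local minimum). The iterate converges there.

-5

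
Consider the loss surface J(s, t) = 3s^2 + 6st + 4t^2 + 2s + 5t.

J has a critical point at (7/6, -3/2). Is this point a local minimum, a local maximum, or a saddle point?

The Hessian of J is constant: H = [[6, 6], [6, 8]].
det(H) = 6·8 − 6² = 12.
det(H) > 0 and tr(H) = 14 > 0, so H is positive definite and the point is a local minimum.

local minimum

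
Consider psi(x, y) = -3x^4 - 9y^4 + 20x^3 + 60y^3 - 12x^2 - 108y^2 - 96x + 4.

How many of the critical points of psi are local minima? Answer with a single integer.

1

psi separates as a function of x plus a function of y, so ∇psi=0 decouples.
∂psi/∂x = -12(x - 4)(x - 2)(x + 1) = 0 at x ∈ {-1, 2, 4}; ∂psi/∂y = -36y(y - 3)(y - 2) = 0 at y ∈ {0, 2, 3}.
The Hessian is diagonal: diag(psi_xx, psi_yy). Second derivatives: psi_xx(-1)=-180, psi_xx(2)=72, psi_xx(4)=-120; psi_yy(0)=-216, psi_yy(2)=72, psi_yy(3)=-108.
Local minima occur where both diagonal entries positive: (2, 2). Count: 1.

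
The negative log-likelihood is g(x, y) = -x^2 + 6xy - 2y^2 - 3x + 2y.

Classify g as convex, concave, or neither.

neither

g is quadratic, so its Hessian is the constant matrix H = [[-2, 6], [6, -4]].
det(H) = -28, tr(H) = -6.
det(H) < 0, so H is indefinite: neither convex nor concave.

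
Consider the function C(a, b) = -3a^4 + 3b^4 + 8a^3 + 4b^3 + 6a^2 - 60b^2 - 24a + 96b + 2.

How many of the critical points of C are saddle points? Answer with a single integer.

5

C separates as a function of a plus a function of b, so ∇C=0 decouples.
∂C/∂a = -12(a - 2)(a - 1)(a + 1) = 0 at a ∈ {-1, 1, 2}; ∂C/∂b = 12(b - 2)(b - 1)(b + 4) = 0 at b ∈ {-4, 1, 2}.
The Hessian is diagonal: diag(C_aa, C_bb). Second derivatives: C_aa(-1)=-72, C_aa(1)=24, C_aa(2)=-36; C_bb(-4)=360, C_bb(1)=-60, C_bb(2)=72.
Saddle points occur where the two diagonal entries have opposite signs: (-1, -4), (-1, 2), (1, 1), (2, -4), (2, 2). Count: 5.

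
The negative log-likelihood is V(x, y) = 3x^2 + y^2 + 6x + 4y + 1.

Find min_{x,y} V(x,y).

-6

V(x,y) separates as P(x) + Q(y) + 1, so its minimum is min P + min Q + 1.
P'(x) = 6x + 6 vanishes at x ∈ {-1}; Q'(y) = 2y + 4 vanishes at y ∈ {-2}.
Local minima of P (where P''>0): P(-1)=-3. Local minima of Q: Q(-2)=-4.
So the global minimum of V is P(-1) + Q(-2) + 1 = -3 − 4 + 1 = -6, attained at (-1, -2).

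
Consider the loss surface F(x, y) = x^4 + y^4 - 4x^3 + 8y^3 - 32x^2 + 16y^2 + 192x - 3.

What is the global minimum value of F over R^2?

F(x,y) separates as P(x) + Q(y) − 3, so its minimum is min P + min Q − 3.
P'(x) = 4(x - 4)(x - 3)(x + 4) vanishes at x ∈ {-4, 3, 4}; Q'(y) = 4y(y + 2)(y + 4) vanishes at y ∈ {-4, -2, 0}.
Local minima of P (where P''>0): P(-4)=-768, P(4)=256. Local minima of Q: Q(-4)=0, Q(0)=0.
So the global minimum of F is P(-4) + Q(-4) − 3 = -768 + 0 − 3 = -771, attained at (-4, -4).

-771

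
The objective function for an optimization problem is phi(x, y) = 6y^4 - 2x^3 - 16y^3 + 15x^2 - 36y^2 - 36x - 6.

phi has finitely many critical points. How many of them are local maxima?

1

phi separates as a function of x plus a function of y, so ∇phi=0 decouples.
∂phi/∂x = -6(x - 3)(x - 2) = 0 at x ∈ {2, 3}; ∂phi/∂y = 24y(y - 3)(y + 1) = 0 at y ∈ {-1, 0, 3}.
The Hessian is diagonal: diag(phi_xx, phi_yy). Second derivatives: phi_xx(2)=6, phi_xx(3)=-6; phi_yy(-1)=96, phi_yy(0)=-72, phi_yy(3)=288.
Local maxima occur where both diagonal entries negative: (3, 0). Count: 1.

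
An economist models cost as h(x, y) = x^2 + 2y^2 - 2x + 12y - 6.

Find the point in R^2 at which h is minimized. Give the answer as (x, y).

(1, -3)

h(x,y) separates as P(x) + Q(y) − 6, so its minimum is min P + min Q − 6.
P'(x) = 2x - 2 vanishes at x ∈ {1}; Q'(y) = 4y + 12 vanishes at y ∈ {-3}.
Local minima of P (where P''>0): P(1)=-1. Local minima of Q: Q(-3)=-18.
So the global minimum of h is P(1) + Q(-3) − 6 = -1 − 18 − 6 = -25, attained at (1, -3).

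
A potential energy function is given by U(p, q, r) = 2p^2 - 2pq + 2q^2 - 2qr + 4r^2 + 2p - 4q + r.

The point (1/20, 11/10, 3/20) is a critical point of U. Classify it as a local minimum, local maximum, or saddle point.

local minimum

The Hessian is constant: H = [[4, -2, 0], [-2, 4, -2], [0, -2, 8]].
Leading principal minors: Δ₁ = 4, Δ₂ = 12, Δ₃ = 80.
All leading minors are positive, so H is positive definite: a local minimum.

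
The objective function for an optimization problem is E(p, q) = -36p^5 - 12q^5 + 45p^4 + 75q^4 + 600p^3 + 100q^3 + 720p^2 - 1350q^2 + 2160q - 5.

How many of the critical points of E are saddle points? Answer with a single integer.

E separates as a function of p plus a function of q, so ∇E=0 decouples.
∂E/∂p = -180p(p - 4)(p + 1)(p + 2) = 0 at p ∈ {-2, -1, 0, 4}; ∂E/∂q = -60(q - 4)(q - 3)(q - 1)(q + 3) = 0 at q ∈ {-3, 1, 3, 4}.
The Hessian is diagonal: diag(E_pp, E_qq). Second derivatives: E_pp(-2)=2160, E_pp(-1)=-900, E_pp(0)=1440, E_pp(4)=-21600; E_qq(-3)=10080, E_qq(1)=-1440, E_qq(3)=720, E_qq(4)=-1260.
Saddle points occur where the two diagonal entries have opposite signs: (-2, 1), (-2, 4), (-1, -3), (-1, 3), (0, 1), (0, 4), (4, -3), (4, 3). Count: 8.

8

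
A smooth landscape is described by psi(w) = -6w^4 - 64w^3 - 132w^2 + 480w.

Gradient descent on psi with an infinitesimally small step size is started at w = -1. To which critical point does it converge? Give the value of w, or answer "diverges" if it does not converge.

-4

psi'(w) = -24(w - 1)(w + 4)(w + 5), so psi'(-1) = 576.
Gradient descent moves in the -psi' direction, i.e. w is decreasing.
The nearest critical point in that direction is w = -4, where psi'' = 120 > 0 (a local minimum). The iterate converges there.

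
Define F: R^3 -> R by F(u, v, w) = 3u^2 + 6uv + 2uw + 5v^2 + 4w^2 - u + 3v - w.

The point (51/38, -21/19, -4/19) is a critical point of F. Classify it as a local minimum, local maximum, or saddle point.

The Hessian is constant: H = [[6, 6, 2], [6, 10, 0], [2, 0, 8]].
Leading principal minors: Δ₁ = 6, Δ₂ = 24, Δ₃ = 152.
All leading minors are positive, so H is positive definite: a local minimum.

local minimum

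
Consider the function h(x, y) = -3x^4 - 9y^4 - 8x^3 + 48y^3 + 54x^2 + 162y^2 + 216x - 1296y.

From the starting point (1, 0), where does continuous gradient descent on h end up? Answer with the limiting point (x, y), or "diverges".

(-2, 3)

h is separable, so gradient descent decouples: x follows -∂h/∂x, y follows -∂h/∂y.
∂h/∂x = -12(x - 3)(x + 2)(x + 3); at x=1 this is 288, so x decreases.
∂h/∂y = -36(y - 4)(y - 3)(y + 3); at y=0 this is -1296, so y increases.
x converges to its nearest critical value -2 (a local min of the x-part); y converges to 3. The iterate converges to (-2, 3).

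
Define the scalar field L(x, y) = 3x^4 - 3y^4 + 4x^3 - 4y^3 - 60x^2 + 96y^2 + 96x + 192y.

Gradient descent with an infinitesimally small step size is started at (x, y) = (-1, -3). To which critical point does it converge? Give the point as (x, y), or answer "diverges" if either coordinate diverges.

(-4, -1)

L is separable, so gradient descent decouples: x follows -∂L/∂x, y follows -∂L/∂y.
∂L/∂x = 12(x - 2)(x - 1)(x + 4); at x=-1 this is 216, so x decreases.
∂L/∂y = -12(y - 4)(y + 1)(y + 4); at y=-3 this is -168, so y increases.
x converges to its nearest critical value -4 (a local min of the x-part); y converges to -1. The iterate converges to (-4, -1).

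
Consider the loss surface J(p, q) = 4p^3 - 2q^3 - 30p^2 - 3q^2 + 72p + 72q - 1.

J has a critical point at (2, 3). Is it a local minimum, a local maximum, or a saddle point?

The mixed partial ∂²J/∂p∂q is 0, so the Hessian at any point is diag(J_pp, J_qq) = diag(12(2p - 5), -6(2q + 1)).
At (2, 3): H = diag(-12, -42).
Both eigenvalues are negative, so H is negative definite: a local maximum.

local maximum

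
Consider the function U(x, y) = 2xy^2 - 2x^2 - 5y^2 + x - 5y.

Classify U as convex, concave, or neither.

neither

The term 2xy^2 is cubic, so the Hessian is not constant.
∂²U/∂y² = 4x - 10, which takes both signs as x varies (negative for sufficiently negative x). A diagonal entry of the Hessian changing sign means the Hessian is neither positive- nor negative-semidefinite on all of R^2.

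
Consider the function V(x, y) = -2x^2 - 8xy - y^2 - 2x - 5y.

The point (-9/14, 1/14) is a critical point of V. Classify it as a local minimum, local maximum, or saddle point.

The Hessian of V is constant: H = [[-4, -8], [-8, -2]].
det(H) = (-4)·(-2) − (-8)² = -56.
Since det(H) < 0, H is indefinite and the critical point is a saddle point.

saddle point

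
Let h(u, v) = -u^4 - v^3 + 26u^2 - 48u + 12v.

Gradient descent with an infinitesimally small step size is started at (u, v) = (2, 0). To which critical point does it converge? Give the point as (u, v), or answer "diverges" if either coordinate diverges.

(1, -2)

h is separable, so gradient descent decouples: u follows -∂h/∂u, v follows -∂h/∂v.
∂h/∂u = -4(u - 3)(u - 1)(u + 4); at u=2 this is 24, so u decreases.
∂h/∂v = -3(v - 2)(v + 2); at v=0 this is 12, so v decreases.
u converges to its nearest critical value 1 (a local min of the u-part); v converges to -2. The iterate converges to (1, -2).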